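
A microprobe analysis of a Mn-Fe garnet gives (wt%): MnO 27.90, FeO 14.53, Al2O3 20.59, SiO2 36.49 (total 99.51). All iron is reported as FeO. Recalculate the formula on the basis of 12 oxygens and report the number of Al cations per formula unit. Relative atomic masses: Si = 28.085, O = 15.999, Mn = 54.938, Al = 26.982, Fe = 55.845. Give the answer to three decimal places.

MnO (M=70.937): mol = 0.39331; Mn = 0.39331, O = 0.39331.
FeO (M=71.844): mol = 0.20224; Fe = 0.20224, O = 0.20224.
Al2O3 (M=101.961): mol = 0.20194; Al = 0.40388, O = 0.60582.
SiO2 (M=60.083): mol = 0.60733; Si = 0.60733, O = 1.21466.
ΣO = 2.41603; factor = 12/ΣO = 4.96683.
Al apfu = 0.40388 × 4.96683 = 2.006.

2.006 Al apfu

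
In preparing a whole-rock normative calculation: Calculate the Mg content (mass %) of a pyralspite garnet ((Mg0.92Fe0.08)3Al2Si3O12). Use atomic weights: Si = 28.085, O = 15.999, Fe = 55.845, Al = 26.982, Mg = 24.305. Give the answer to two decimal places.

16.33 mass %

Molar mass of (Mg0.92Fe0.08)3Al2Si3O12: 2.76·24.305 + 0.24·55.845 + 2·26.982 + 3·28.085 + 12·15.999 = 410.692 g/mol.
Mass of Mg per formula unit: 2.76 × 24.305 = 67.082 g.
Weight fraction Mg = 67.082 / 410.692 = 0.1633.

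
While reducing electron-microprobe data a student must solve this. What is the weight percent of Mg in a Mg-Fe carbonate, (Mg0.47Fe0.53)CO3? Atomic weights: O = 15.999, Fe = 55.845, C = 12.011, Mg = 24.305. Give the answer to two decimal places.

Molar mass of (Mg0.47Fe0.53)CO3: 0.47·24.305 + 0.53·55.845 + 1·12.011 + 3·15.999 = 101.029 g/mol.
Mass of Mg per formula unit: 0.47 × 24.305 = 11.423 g.
Weight fraction Mg = 11.423 / 101.029 = 0.1131.

11.31 mass %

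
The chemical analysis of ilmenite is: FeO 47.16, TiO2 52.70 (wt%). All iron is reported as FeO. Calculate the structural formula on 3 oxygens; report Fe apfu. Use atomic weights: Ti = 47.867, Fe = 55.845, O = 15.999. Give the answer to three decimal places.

0.997 Fe apfu

47.16 wt% FeO ÷ 71.844 g/mol = 0.65642 mol, giving 0.65642 Fe and 0.65642 O.
52.70 wt% TiO2 ÷ 79.865 g/mol = 0.65986 mol, giving 0.65986 Ti and 1.31972 O.
Oxygen sums to 1.97614; scaling by 3/1.97614 = 1.51811 puts the formula on 3 O.
Fe: 0.65642 × 1.51811 = 0.997 atoms per formula unit.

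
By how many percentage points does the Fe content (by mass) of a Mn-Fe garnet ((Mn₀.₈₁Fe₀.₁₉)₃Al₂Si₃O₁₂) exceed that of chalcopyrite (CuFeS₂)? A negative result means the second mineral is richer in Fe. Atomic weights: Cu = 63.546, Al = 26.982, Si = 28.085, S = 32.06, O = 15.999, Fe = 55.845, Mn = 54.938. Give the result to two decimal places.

First mineral: 31.832 g Fe in 495.538 g formula = 6.42 wt% Fe.
Second mineral: 55.845 g Fe in 183.511 g formula = 30.43 wt% Fe.
6.42% − 30.43% gives a difference of -24.01 percentage points.

-24.01 percentage points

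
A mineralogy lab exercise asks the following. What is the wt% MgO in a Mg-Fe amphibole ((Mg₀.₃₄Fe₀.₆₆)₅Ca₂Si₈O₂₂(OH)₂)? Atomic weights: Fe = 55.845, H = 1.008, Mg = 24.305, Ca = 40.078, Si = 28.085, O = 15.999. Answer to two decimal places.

Formula mass = 916.435 g/mol.
1.70 Mg → 1.7000 mol MgO per formula unit; M(MgO) = 40.304, so MgO mass = 68.517 g.
68.517/916.435 × 100 = 7.48 wt%.

7.48 wt%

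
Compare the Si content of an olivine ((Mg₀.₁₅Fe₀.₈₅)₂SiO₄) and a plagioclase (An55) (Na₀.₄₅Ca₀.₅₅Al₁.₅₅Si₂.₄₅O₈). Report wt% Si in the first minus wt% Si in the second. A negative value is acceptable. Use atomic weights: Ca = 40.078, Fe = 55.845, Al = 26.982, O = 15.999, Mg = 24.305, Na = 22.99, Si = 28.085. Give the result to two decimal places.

First mineral: 28.085 g Si in 194.309 g formula = 14.45 wt% Si.
Second mineral: 68.808 g Si in 271.011 g formula = 25.39 wt% Si.
14.45% − 25.39% gives a difference of -10.94 percentage points.

-10.94 percentage points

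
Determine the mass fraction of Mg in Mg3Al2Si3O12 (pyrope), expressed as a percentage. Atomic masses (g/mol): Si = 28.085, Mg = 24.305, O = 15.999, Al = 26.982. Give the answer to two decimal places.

Molar mass of Mg3Al2Si3O12: 3×24.305 + 2×26.982 + 3×28.085 + 12×15.999 = 403.122 g/mol.
Mass of Mg per formula unit: 3 × 24.305 = 72.915 g.
Weight fraction Mg = 72.915 / 403.122 = 0.1809.

18.09 wt%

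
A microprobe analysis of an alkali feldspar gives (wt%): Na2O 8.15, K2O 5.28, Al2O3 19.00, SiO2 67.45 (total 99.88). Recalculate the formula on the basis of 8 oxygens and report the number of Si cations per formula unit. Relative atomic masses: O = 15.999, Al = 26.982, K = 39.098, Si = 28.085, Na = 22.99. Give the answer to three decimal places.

3.002 Si apfu

8.15 wt% Na2O ÷ 61.979 g/mol = 0.13150 mol, giving 0.26300 Na and 0.13150 O.
5.28 wt% K2O ÷ 94.195 g/mol = 0.05605 mol, giving 0.11210 K and 0.05605 O.
19.00 wt% Al2O3 ÷ 101.961 g/mol = 0.18635 mol, giving 0.37270 Al and 0.55905 O.
67.45 wt% SiO2 ÷ 60.083 g/mol = 1.12261 mol, giving 1.12261 Si and 2.24522 O.
Oxygen sums to 2.99182; scaling by 8/2.99182 = 2.67396 puts the formula on 8 O.
Si: 1.12261 × 2.67396 = 3.002 atoms per formula unit.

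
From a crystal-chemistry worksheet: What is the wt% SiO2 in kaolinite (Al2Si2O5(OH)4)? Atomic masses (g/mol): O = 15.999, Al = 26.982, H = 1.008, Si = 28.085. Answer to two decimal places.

46.55 wt%

Molar mass of Al2Si2O5(OH)4 = 2·26.982 + 2·28.085 + 9·15.999 + 4·1.008 = 258.157 g/mol.
Each formula unit contains 2 Si, equivalent to 2/1 = 2.0000 mol SiO2.
M(SiO2) = 1×28.085 + 2×15.999 = 60.083 g/mol.
Mass of SiO2 per formula unit = 2.0000 × 60.083 = 120.166 g.
SiO2 wt% = 120.166 / 258.157 × 100 = 46.55%.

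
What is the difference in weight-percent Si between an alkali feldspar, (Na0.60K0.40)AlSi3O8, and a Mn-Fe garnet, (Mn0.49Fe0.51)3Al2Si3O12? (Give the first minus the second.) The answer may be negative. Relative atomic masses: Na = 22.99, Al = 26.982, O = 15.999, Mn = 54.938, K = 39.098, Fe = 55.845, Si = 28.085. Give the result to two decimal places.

14.39 percentage points

M((Na0.60K0.40)AlSi3O8) = 268.662 g/mol, so wt% Si = 84.255/268.662 × 100 = 31.36%.
M((Mn0.49Fe0.51)3Al2Si3O12) = 496.409 g/mol, so wt% Si = 84.255/496.409 × 100 = 16.97%.
31.36 − 16.97 = 14.39 pp.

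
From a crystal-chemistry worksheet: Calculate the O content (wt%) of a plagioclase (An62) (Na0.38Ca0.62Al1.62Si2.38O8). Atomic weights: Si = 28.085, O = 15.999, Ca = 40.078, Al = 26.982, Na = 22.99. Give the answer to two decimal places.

47.03 wt%

Molar mass of Na0.38Ca0.62Al1.62Si2.38O8: 0.38·22.99 + 0.62·40.078 + 1.62·26.982 + 2.38·28.085 + 8·15.999 = 272.130 g/mol.
Mass of O per formula unit: 8 × 15.999 = 127.992 g.
Weight fraction O = 127.992 / 272.130 = 0.4703.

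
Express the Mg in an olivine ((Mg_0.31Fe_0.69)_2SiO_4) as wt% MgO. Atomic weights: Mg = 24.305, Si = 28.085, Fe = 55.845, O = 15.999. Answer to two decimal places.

M((Mg_0.31Fe_0.69)_2SiO_4) = 184.216 g/mol; M(MgO) = 40.304 g/mol.
Moles MgO per formula unit = 0.62 Mg ÷ 1 = 0.6200.
MgO fraction = (0.6200 × 40.304) / 184.216 = 24.988/184.216 = 0.1356.

13.56 wt%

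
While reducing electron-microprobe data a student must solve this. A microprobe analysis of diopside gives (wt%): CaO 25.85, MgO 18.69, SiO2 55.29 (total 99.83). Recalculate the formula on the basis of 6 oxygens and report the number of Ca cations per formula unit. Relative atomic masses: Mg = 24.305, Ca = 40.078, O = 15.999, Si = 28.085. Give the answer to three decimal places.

CaO: 25.85/56.077 = 0.46097 mol → 0.46097 mol Ca, 0.46097 mol O.
MgO: 18.69/40.304 = 0.46373 mol → 0.46373 mol Mg, 0.46373 mol O.
SiO2: 55.29/60.083 = 0.92023 mol → 0.92023 mol Si, 1.84046 mol O.
Total oxygen = 2.76516 mol. Normalization factor = 6/2.76516 = 2.16986.
Ca per 6 O = 0.46097 × 2.16986 = 1.000.

1.000 Ca apfu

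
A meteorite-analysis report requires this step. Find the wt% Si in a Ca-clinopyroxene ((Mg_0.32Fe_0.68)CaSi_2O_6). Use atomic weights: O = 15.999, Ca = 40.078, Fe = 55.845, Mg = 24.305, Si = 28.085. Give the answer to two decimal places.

23.60 weight percent

Formula mass = 0.32·24.305 + 0.68·55.845 + 1·40.078 + 2·28.085 + 6·15.999 = 237.994 g/mol, of which 56.170 g is Si.
So Si makes up 56.170/237.994 = 0.2360 of the mass, i.e. 23.60%.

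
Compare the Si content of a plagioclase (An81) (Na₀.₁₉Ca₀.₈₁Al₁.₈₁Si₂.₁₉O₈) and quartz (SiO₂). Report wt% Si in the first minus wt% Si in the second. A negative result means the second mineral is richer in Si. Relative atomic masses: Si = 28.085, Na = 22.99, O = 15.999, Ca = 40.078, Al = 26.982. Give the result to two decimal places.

Si in Na₀.₁₉Ca₀.₈₁Al₁.₈₁Si₂.₁₉O₈: molar mass 275.167 g/mol; 2.19×28.085 = 61.506 g → 22.35 wt%.
Si in SiO₂: molar mass 60.083 g/mol; 1×28.085 = 28.085 g → 46.74 wt%.
Difference = 22.35 − 46.74 = -24.39 percentage points.

-24.39 percentage points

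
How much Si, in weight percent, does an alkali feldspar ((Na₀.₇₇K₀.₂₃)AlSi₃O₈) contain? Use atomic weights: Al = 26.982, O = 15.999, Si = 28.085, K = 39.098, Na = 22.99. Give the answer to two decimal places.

31.68 weight percent

Molar mass of (Na₀.₇₇K₀.₂₃)AlSi₃O₈: 0.77×22.99 + 0.23×39.098 + 1×26.982 + 3×28.085 + 8×15.999 = 265.924 g/mol.
Mass of Si per formula unit: 3 × 28.085 = 84.255 g.
Weight fraction Si = 84.255 / 265.924 = 0.3168.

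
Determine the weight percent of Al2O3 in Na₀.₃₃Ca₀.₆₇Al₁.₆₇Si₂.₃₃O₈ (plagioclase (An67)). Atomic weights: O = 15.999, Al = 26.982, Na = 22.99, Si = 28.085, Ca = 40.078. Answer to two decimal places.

Formula mass = 272.929 g/mol.
1.67 Al → 0.8350 mol Al2O3 per formula unit; M(Al2O3) = 101.961, so Al2O3 mass = 85.137 g.
85.137/272.929 × 100 = 31.19 wt%.

31.19 wt%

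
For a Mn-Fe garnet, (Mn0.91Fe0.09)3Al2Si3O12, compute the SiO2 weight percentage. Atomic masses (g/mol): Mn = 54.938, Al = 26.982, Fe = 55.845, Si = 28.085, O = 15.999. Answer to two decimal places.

36.39 wt%

Molar mass of (Mn0.91Fe0.09)3Al2Si3O12 = 2.73·54.938 + 0.27·55.845 + 2·26.982 + 3·28.085 + 12·15.999 = 495.266 g/mol.
Each formula unit contains 3 Si, equivalent to 3/1 = 3.0000 mol SiO2.
M(SiO2) = 1×28.085 + 2×15.999 = 60.083 g/mol.
Mass of SiO2 per formula unit = 3.0000 × 60.083 = 180.249 g.
SiO2 wt% = 180.249 / 495.266 × 100 = 36.39%.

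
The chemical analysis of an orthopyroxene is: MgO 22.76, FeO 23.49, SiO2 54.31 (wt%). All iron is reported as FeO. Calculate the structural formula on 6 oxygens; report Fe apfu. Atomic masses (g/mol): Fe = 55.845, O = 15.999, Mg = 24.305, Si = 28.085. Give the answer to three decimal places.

0.727 Fe apfu

MgO: 22.76/40.304 = 0.56471 mol → 0.56471 mol Mg, 0.56471 mol O.
FeO: 23.49/71.844 = 0.32696 mol → 0.32696 mol Fe, 0.32696 mol O.
SiO2: 54.31/60.083 = 0.90392 mol → 0.90392 mol Si, 1.80784 mol O.
Total oxygen = 2.69951 mol. Normalization factor = 6/2.69951 = 2.22263.
Fe per 6 O = 0.32696 × 2.22263 = 0.727.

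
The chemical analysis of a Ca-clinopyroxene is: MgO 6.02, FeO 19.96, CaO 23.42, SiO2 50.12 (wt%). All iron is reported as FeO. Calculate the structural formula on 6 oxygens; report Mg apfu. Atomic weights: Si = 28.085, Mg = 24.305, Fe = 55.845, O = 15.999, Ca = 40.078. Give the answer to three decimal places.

6.02 wt% MgO ÷ 40.304 g/mol = 0.14936 mol, giving 0.14936 Mg and 0.14936 O.
19.96 wt% FeO ÷ 71.844 g/mol = 0.27782 mol, giving 0.27782 Fe and 0.27782 O.
23.42 wt% CaO ÷ 56.077 g/mol = 0.41764 mol, giving 0.41764 Ca and 0.41764 O.
50.12 wt% SiO2 ÷ 60.083 g/mol = 0.83418 mol, giving 0.83418 Si and 1.66836 O.
Oxygen sums to 2.51318; scaling by 6/2.51318 = 2.38741 puts the formula on 6 O.
Mg: 0.14936 × 2.38741 = 0.357 atoms per formula unit.

0.357 Mg apfu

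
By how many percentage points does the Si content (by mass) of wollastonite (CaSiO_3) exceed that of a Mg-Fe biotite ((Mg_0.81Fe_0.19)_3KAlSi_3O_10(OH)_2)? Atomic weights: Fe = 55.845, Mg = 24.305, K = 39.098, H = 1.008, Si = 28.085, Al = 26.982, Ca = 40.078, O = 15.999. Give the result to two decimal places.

4.82 percentage points

First mineral: 28.085 g Si in 116.160 g formula = 24.18 wt% Si.
Second mineral: 84.255 g Si in 435.232 g formula = 19.36 wt% Si.
24.18% − 19.36% gives a difference of 4.82 percentage points.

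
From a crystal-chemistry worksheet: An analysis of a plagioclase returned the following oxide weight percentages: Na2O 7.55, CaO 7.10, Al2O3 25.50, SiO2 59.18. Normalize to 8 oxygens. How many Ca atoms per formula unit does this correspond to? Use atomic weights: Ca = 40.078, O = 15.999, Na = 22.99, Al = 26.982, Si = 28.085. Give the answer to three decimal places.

Na2O: 7.55/61.979 = 0.12182 mol → 0.24364 mol Na, 0.12182 mol O.
CaO: 7.10/56.077 = 0.12661 mol → 0.12661 mol Ca, 0.12661 mol O.
Al2O3: 25.50/101.961 = 0.25010 mol → 0.50020 mol Al, 0.75030 mol O.
SiO2: 59.18/60.083 = 0.98497 mol → 0.98497 mol Si, 1.96994 mol O.
Total oxygen = 2.96867 mol. Normalization factor = 8/2.96867 = 2.69481.
Ca per 8 O = 0.12661 × 2.69481 = 0.341.

0.341 Ca apfu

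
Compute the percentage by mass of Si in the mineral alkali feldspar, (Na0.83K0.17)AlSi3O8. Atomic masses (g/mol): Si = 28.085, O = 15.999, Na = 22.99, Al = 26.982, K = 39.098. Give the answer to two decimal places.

M((Na0.83K0.17)AlSi3O8) = 264.957 g/mol.
Si contributes 3 × 28.085 = 84.255 g per mole.
84.255/264.957 = 0.3180 → 31.80%.

31.80 wt%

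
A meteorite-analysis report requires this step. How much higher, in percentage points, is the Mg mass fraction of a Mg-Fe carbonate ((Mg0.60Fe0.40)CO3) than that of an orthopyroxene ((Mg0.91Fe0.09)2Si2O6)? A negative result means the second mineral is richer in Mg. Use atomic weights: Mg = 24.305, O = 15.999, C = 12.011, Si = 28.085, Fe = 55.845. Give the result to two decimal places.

-6.38 percentage points

M((Mg0.60Fe0.40)CO3) = 96.929 g/mol, so wt% Mg = 14.583/96.929 × 100 = 15.05%.
M((Mg0.91Fe0.09)2Si2O6) = 206.451 g/mol, so wt% Mg = 44.235/206.451 × 100 = 21.43%.
15.05 − 21.43 = -6.38 pp.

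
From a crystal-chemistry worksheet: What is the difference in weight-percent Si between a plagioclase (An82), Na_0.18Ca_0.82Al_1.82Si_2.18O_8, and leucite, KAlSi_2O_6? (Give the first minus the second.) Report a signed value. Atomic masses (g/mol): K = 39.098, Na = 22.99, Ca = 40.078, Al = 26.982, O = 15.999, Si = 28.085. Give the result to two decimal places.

-3.50 percentage points

Si in Na_0.18Ca_0.82Al_1.82Si_2.18O_8: molar mass 275.327 g/mol; 2.18×28.085 = 61.225 g → 22.24 wt%.
Si in KAlSi_2O_6: molar mass 218.244 g/mol; 2×28.085 = 56.170 g → 25.74 wt%.
Difference = 22.24 − 25.74 = -3.50 percentage points.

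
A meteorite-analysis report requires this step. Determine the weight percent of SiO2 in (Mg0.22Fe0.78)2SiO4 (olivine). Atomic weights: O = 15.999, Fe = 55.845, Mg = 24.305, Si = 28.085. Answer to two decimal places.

31.64 wt%

Molar mass of (Mg0.22Fe0.78)2SiO4 = 0.44×24.305 + 1.56×55.845 + 1×28.085 + 4×15.999 = 189.893 g/mol.
Each formula unit contains 1 Si, equivalent to 1/1 = 1.0000 mol SiO2.
M(SiO2) = 1×28.085 + 2×15.999 = 60.083 g/mol.
Mass of SiO2 per formula unit = 1.0000 × 60.083 = 60.083 g.
SiO2 wt% = 60.083 / 189.893 × 100 = 31.64%.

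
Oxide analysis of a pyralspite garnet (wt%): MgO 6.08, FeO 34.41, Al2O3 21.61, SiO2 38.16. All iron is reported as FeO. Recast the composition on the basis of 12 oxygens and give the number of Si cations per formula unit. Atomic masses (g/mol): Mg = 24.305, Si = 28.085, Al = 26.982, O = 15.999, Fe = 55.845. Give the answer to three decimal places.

3.005 Si apfu

MgO (M=40.304): mol = 0.15085; Mg = 0.15085, O = 0.15085.
FeO (M=71.844): mol = 0.47895; Fe = 0.47895, O = 0.47895.
Al2O3 (M=101.961): mol = 0.21194; Al = 0.42388, O = 0.63582.
SiO2 (M=60.083): mol = 0.63512; Si = 0.63512, O = 1.27024.
ΣO = 2.53586; factor = 12/ΣO = 4.73212.
Si apfu = 0.63512 × 4.73212 = 3.005.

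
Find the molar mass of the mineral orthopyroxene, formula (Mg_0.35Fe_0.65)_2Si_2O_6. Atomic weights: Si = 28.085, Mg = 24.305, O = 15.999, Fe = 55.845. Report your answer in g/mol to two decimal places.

241.78 g/mol

The formula mass is the sum 0.70*24.305 + 1.30*55.845 + 2*28.085 + 6*15.999.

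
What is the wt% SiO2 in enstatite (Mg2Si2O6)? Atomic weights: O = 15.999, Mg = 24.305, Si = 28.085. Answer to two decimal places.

Molar mass of Mg2Si2O6 = 2×24.305 + 2×28.085 + 6×15.999 = 200.774 g/mol.
Each formula unit contains 2 Si, equivalent to 2/1 = 2.0000 mol SiO2.
M(SiO2) = 1×28.085 + 2×15.999 = 60.083 g/mol.
Mass of SiO2 per formula unit = 2.0000 × 60.083 = 120.166 g.
SiO2 wt% = 120.166 / 200.774 × 100 = 59.85%.

59.85 wt%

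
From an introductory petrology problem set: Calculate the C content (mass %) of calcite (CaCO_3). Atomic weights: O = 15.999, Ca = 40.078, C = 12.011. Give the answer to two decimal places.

12.00 mass %

Formula mass = 1·40.078 + 1·12.011 + 3·15.999 = 100.086 g/mol, of which 12.011 g is C.
So C makes up 12.011/100.086 = 0.1200 of the mass, i.e. 12.00%.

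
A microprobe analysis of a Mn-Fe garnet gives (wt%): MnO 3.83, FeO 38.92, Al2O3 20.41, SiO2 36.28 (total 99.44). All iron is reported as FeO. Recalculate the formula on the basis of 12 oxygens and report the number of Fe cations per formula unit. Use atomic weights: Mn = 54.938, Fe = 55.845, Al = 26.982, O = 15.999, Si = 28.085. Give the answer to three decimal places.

MnO (M=70.937): mol = 0.05399; Mn = 0.05399, O = 0.05399.
FeO (M=71.844): mol = 0.54173; Fe = 0.54173, O = 0.54173.
Al2O3 (M=101.961): mol = 0.20017; Al = 0.40034, O = 0.60051.
SiO2 (M=60.083): mol = 0.60383; Si = 0.60383, O = 1.20766.
ΣO = 2.40389; factor = 12/ΣO = 4.99191.
Fe apfu = 0.54173 × 4.99191 = 2.704.

2.704 Fe apfu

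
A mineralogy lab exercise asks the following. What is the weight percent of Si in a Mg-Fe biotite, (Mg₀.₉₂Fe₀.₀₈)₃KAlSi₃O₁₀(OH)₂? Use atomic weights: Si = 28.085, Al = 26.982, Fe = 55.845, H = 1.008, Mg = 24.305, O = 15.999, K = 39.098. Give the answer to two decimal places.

19.83 weight percent

Molar mass of (Mg₀.₉₂Fe₀.₀₈)₃KAlSi₃O₁₀(OH)₂: 2.76*24.305 + 0.24*55.845 + 1*39.098 + 1*26.982 + 3*28.085 + 12*15.999 + 2*1.008 = 424.824 g/mol.
Mass of Si per formula unit: 3 × 28.085 = 84.255 g.
Weight fraction Si = 84.255 / 424.824 = 0.1983.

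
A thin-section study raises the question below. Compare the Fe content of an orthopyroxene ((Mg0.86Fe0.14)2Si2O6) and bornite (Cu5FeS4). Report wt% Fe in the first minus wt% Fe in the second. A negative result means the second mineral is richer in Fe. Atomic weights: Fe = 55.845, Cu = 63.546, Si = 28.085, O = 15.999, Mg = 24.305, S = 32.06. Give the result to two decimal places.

M((Mg0.86Fe0.14)2Si2O6) = 209.605 g/mol, so wt% Fe = 15.637/209.605 × 100 = 7.46%.
M(Cu5FeS4) = 501.815 g/mol, so wt% Fe = 55.845/501.815 × 100 = 11.13%.
7.46 − 11.13 = -3.67 pp.

-3.67 percentage points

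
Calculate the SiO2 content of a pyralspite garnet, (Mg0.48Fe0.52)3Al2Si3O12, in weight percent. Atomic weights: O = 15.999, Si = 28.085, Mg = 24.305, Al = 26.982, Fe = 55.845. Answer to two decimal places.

39.85 wt%

Molar mass of (Mg0.48Fe0.52)3Al2Si3O12 = 1.44*24.305 + 1.56*55.845 + 2*26.982 + 3*28.085 + 12*15.999 = 452.324 g/mol.
Each formula unit contains 3 Si, equivalent to 3/1 = 3.0000 mol SiO2.
M(SiO2) = 1×28.085 + 2×15.999 = 60.083 g/mol.
Mass of SiO2 per formula unit = 3.0000 × 60.083 = 180.249 g.
SiO2 wt% = 180.249 / 452.324 × 100 = 39.85%.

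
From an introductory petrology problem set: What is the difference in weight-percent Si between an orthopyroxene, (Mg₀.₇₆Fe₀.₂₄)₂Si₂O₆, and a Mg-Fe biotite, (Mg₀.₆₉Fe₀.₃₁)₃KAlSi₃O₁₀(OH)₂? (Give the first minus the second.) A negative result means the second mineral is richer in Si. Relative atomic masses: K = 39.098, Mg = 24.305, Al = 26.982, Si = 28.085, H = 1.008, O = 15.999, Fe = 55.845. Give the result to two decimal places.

M((Mg₀.₇₆Fe₀.₂₄)₂Si₂O₆) = 215.913 g/mol, so wt% Si = 56.170/215.913 × 100 = 26.02%.
M((Mg₀.₆₉Fe₀.₃₁)₃KAlSi₃O₁₀(OH)₂) = 446.586 g/mol, so wt% Si = 84.255/446.586 × 100 = 18.87%.
26.02 − 18.87 = 7.15 pp.

7.15 percentage points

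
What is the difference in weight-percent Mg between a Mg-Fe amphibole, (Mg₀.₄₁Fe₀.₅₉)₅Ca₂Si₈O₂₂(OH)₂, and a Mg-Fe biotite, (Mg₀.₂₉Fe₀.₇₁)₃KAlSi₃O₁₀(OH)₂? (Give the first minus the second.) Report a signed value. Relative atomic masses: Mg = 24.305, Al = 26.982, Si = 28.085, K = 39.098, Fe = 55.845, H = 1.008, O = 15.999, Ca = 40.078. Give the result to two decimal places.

1.14 percentage points

First mineral: 49.825 g Mg in 905.396 g formula = 5.50 wt% Mg.
Second mineral: 21.145 g Mg in 484.434 g formula = 4.36 wt% Mg.
5.50% − 4.36% gives a difference of 1.14 percentage points.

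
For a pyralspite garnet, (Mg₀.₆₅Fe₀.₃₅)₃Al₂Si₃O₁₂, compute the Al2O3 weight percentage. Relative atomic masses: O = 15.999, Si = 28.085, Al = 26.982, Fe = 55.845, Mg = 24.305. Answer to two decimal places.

M((Mg₀.₆₅Fe₀.₃₅)₃Al₂Si₃O₁₂) = 436.239 g/mol; M(Al2O3) = 101.961 g/mol.
Moles Al2O3 per formula unit = 2 Al ÷ 2 = 1.0000.
Al2O3 fraction = (1.0000 × 101.961) / 436.239 = 101.961/436.239 = 0.2337.

23.37 wt%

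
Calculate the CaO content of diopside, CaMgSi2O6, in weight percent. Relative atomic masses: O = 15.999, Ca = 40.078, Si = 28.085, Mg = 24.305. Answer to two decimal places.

25.90 wt%

M(CaMgSi2O6) = 216.547 g/mol; M(CaO) = 56.077 g/mol.
Moles CaO per formula unit = 1 Ca ÷ 1 = 1.0000.
CaO fraction = (1.0000 × 56.077) / 216.547 = 56.077/216.547 = 0.2590.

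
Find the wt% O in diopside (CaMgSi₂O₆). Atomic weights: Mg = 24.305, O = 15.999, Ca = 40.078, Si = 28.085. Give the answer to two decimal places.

44.33 weight percent

Formula mass = 1×40.078 + 1×24.305 + 2×28.085 + 6×15.999 = 216.547 g/mol, of which 95.994 g is O.
So O makes up 95.994/216.547 = 0.4433 of the mass, i.e. 44.33%.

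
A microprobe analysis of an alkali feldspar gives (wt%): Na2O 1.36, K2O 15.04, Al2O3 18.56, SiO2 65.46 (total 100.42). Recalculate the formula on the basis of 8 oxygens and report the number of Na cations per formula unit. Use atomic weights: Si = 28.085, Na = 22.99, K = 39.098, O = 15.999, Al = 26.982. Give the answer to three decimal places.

0.121 Na apfu

Na2O: 1.36/61.979 = 0.02194 mol → 0.04388 mol Na, 0.02194 mol O.
K2O: 15.04/94.195 = 0.15967 mol → 0.31934 mol K, 0.15967 mol O.
Al2O3: 18.56/101.961 = 0.18203 mol → 0.36406 mol Al, 0.54609 mol O.
SiO2: 65.46/60.083 = 1.08949 mol → 1.08949 mol Si, 2.17898 mol O.
Total oxygen = 2.90668 mol. Normalization factor = 8/2.90668 = 2.75228.
Na per 8 O = 0.04388 × 2.75228 = 0.121.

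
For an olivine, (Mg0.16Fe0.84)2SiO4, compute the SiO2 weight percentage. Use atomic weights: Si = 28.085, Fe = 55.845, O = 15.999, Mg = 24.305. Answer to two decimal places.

Formula mass = 193.678 g/mol.
1 Si → 1.0000 mol SiO2 per formula unit; M(SiO2) = 60.083, so SiO2 mass = 60.083 g.
60.083/193.678 × 100 = 31.02 wt%.

31.02 wt%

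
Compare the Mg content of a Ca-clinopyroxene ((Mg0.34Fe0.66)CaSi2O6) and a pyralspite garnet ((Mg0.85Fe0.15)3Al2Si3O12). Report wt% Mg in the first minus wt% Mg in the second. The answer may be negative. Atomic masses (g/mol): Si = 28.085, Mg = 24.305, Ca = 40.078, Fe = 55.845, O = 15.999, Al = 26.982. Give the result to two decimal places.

-11.37 percentage points

M((Mg0.34Fe0.66)CaSi2O6) = 237.363 g/mol, so wt% Mg = 8.264/237.363 × 100 = 3.48%.
M((Mg0.85Fe0.15)3Al2Si3O12) = 417.315 g/mol, so wt% Mg = 61.978/417.315 × 100 = 14.85%.
3.48 − 14.85 = -11.37 pp.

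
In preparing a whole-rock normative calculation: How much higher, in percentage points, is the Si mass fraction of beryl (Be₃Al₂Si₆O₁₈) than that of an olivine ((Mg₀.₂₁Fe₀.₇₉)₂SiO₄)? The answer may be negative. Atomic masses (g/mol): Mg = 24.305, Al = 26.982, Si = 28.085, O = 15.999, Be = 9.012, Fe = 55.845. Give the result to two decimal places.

16.61 percentage points

M(Be₃Al₂Si₆O₁₈) = 537.492 g/mol, so wt% Si = 168.510/537.492 × 100 = 31.35%.
M((Mg₀.₂₁Fe₀.₇₉)₂SiO₄) = 190.524 g/mol, so wt% Si = 28.085/190.524 × 100 = 14.74%.
31.35 − 14.74 = 16.61 pp.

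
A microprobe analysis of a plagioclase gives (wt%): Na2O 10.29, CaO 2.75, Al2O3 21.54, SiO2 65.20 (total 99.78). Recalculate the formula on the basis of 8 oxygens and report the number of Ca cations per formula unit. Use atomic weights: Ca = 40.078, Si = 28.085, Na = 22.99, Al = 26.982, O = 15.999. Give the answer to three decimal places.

10.29 wt% Na2O ÷ 61.979 g/mol = 0.16602 mol, giving 0.33204 Na and 0.16602 O.
2.75 wt% CaO ÷ 56.077 g/mol = 0.04904 mol, giving 0.04904 Ca and 0.04904 O.
21.54 wt% Al2O3 ÷ 101.961 g/mol = 0.21126 mol, giving 0.42252 Al and 0.63378 O.
65.20 wt% SiO2 ÷ 60.083 g/mol = 1.08517 mol, giving 1.08517 Si and 2.17034 O.
Oxygen sums to 3.01918; scaling by 8/3.01918 = 2.64973 puts the formula on 8 O.
Ca: 0.04904 × 2.64973 = 0.130 atoms per formula unit.

0.130 Ca apfu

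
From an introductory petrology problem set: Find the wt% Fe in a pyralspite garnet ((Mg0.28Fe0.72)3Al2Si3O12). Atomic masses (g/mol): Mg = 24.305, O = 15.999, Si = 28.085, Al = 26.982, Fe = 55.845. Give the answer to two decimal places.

Molar mass of (Mg0.28Fe0.72)3Al2Si3O12: 0.84·24.305 + 2.16·55.845 + 2·26.982 + 3·28.085 + 12·15.999 = 471.248 g/mol.
Mass of Fe per formula unit: 2.16 × 55.845 = 120.625 g.
Weight fraction Fe = 120.625 / 471.248 = 0.2560.

25.60 mass %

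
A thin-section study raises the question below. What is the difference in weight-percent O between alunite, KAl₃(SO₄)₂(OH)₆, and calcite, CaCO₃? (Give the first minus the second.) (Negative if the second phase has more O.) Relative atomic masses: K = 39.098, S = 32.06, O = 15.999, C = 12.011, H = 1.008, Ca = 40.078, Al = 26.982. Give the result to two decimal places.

6.12 percentage points

O in KAl₃(SO₄)₂(OH)₆: molar mass 414.198 g/mol; 14×15.999 = 223.986 g → 54.08 wt%.
O in CaCO₃: molar mass 100.086 g/mol; 3×15.999 = 47.997 g → 47.96 wt%.
Difference = 54.08 − 47.96 = 6.12 percentage points.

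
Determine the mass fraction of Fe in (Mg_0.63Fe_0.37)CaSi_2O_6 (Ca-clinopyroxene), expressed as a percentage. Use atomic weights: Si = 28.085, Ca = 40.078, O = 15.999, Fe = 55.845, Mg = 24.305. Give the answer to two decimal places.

9.05 weight percent

Formula mass = 0.63*24.305 + 0.37*55.845 + 1*40.078 + 2*28.085 + 6*15.999 = 228.217 g/mol, of which 20.663 g is Fe.
So Fe makes up 20.663/228.217 = 0.0905 of the mass, i.e. 9.05%.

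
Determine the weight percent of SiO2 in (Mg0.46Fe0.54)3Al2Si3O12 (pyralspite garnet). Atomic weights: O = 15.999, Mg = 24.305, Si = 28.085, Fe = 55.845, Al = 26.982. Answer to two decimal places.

39.68 wt%

Molar mass of (Mg0.46Fe0.54)3Al2Si3O12 = 1.38×24.305 + 1.62×55.845 + 2×26.982 + 3×28.085 + 12×15.999 = 454.217 g/mol.
Each formula unit contains 3 Si, equivalent to 3/1 = 3.0000 mol SiO2.
M(SiO2) = 1×28.085 + 2×15.999 = 60.083 g/mol.
Mass of SiO2 per formula unit = 3.0000 × 60.083 = 180.249 g.
SiO2 wt% = 180.249 / 454.217 × 100 = 39.68%.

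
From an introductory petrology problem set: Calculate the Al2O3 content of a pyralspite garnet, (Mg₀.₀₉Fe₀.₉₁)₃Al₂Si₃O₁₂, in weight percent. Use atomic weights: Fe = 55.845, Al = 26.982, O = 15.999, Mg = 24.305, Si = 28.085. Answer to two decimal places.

20.84 wt%

Molar mass of (Mg₀.₀₉Fe₀.₉₁)₃Al₂Si₃O₁₂ = 0.27*24.305 + 2.73*55.845 + 2*26.982 + 3*28.085 + 12*15.999 = 489.226 g/mol.
Each formula unit contains 2 Al, equivalent to 2/2 = 1.0000 mol Al2O3.
M(Al2O3) = 2×26.982 + 3×15.999 = 101.961 g/mol.
Mass of Al2O3 per formula unit = 1.0000 × 101.961 = 101.961 g.
Al2O3 wt% = 101.961 / 489.226 × 100 = 20.84%.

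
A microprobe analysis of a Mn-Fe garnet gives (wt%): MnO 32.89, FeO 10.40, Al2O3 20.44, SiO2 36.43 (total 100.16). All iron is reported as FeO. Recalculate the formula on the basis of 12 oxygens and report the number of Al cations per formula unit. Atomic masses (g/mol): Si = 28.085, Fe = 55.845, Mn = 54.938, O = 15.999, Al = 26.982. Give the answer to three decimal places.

1.986 Al apfu

32.89 wt% MnO ÷ 70.937 g/mol = 0.46365 mol, giving 0.46365 Mn and 0.46365 O.
10.40 wt% FeO ÷ 71.844 g/mol = 0.14476 mol, giving 0.14476 Fe and 0.14476 O.
20.44 wt% Al2O3 ÷ 101.961 g/mol = 0.20047 mol, giving 0.40094 Al and 0.60141 O.
36.43 wt% SiO2 ÷ 60.083 g/mol = 0.60633 mol, giving 0.60633 Si and 1.21266 O.
Oxygen sums to 2.42248; scaling by 12/2.42248 = 4.95360 puts the formula on 12 O.
Al: 0.40094 × 4.95360 = 1.986 atoms per formula unit.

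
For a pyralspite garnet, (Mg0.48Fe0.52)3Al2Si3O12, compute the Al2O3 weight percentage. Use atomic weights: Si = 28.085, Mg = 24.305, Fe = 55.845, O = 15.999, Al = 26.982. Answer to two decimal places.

22.54 wt%

Molar mass of (Mg0.48Fe0.52)3Al2Si3O12 = 1.44·24.305 + 1.56·55.845 + 2·26.982 + 3·28.085 + 12·15.999 = 452.324 g/mol.
Each formula unit contains 2 Al, equivalent to 2/2 = 1.0000 mol Al2O3.
M(Al2O3) = 2×26.982 + 3×15.999 = 101.961 g/mol.
Mass of Al2O3 per formula unit = 1.0000 × 101.961 = 101.961 g.
Al2O3 wt% = 101.961 / 452.324 × 100 = 22.54%.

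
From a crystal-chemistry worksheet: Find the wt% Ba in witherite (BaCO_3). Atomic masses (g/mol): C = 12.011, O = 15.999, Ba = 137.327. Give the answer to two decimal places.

Formula mass = 1×137.327 + 1×12.011 + 3×15.999 = 197.335 g/mol, of which 137.327 g is Ba.
So Ba makes up 137.327/197.335 = 0.6959 of the mass, i.e. 69.59%.

69.59 wt%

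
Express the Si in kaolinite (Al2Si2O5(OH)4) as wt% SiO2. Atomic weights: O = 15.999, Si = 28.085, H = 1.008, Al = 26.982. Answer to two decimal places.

Formula mass = 258.157 g/mol.
2 Si → 2.0000 mol SiO2 per formula unit; M(SiO2) = 60.083, so SiO2 mass = 120.166 g.
120.166/258.157 × 100 = 46.55 wt%.

46.55 wt%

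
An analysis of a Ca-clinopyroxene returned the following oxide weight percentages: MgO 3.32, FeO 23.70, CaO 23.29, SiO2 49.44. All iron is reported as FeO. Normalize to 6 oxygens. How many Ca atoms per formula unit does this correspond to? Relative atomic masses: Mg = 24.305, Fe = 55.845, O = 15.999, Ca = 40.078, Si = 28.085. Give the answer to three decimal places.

1.008 Ca apfu

3.32 wt% MgO ÷ 40.304 g/mol = 0.08237 mol, giving 0.08237 Mg and 0.08237 O.
23.70 wt% FeO ÷ 71.844 g/mol = 0.32988 mol, giving 0.32988 Fe and 0.32988 O.
23.29 wt% CaO ÷ 56.077 g/mol = 0.41532 mol, giving 0.41532 Ca and 0.41532 O.
49.44 wt% SiO2 ÷ 60.083 g/mol = 0.82286 mol, giving 0.82286 Si and 1.64572 O.
Oxygen sums to 2.47329; scaling by 6/2.47329 = 2.42592 puts the formula on 6 O.
Ca: 0.41532 × 2.42592 = 1.008 atoms per formula unit.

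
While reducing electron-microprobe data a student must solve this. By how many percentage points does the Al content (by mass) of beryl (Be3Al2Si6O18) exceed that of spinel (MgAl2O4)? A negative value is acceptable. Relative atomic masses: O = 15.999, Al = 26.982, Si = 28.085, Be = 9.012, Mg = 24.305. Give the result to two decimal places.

Al in Be3Al2Si6O18: molar mass 537.492 g/mol; 2×26.982 = 53.964 g → 10.04 wt%.
Al in MgAl2O4: molar mass 142.265 g/mol; 2×26.982 = 53.964 g → 37.93 wt%.
Difference = 10.04 − 37.93 = -27.89 percentage points.

-27.89 percentage points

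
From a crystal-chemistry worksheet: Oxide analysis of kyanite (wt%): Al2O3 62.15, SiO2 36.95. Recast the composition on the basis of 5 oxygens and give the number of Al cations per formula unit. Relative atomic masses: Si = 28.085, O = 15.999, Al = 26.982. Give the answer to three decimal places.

1.993 Al apfu

Al2O3 (M=101.961): mol = 0.60955; Al = 1.21910, O = 1.82865.
SiO2 (M=60.083): mol = 0.61498; Si = 0.61498, O = 1.22996.
ΣO = 3.05861; factor = 5/ΣO = 1.63473.
Al apfu = 1.21910 × 1.63473 = 1.993.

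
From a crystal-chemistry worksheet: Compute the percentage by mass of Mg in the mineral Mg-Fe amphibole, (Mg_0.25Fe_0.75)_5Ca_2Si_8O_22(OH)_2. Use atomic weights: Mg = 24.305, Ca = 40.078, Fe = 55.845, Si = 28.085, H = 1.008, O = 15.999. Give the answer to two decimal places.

3.26 weight percent

Formula mass = 1.25·24.305 + 3.75·55.845 + 2·40.078 + 8·28.085 + 24·15.999 + 2·1.008 = 930.628 g/mol, of which 30.381 g is Mg.
So Mg makes up 30.381/930.628 = 0.0326 of the mass, i.e. 3.26%.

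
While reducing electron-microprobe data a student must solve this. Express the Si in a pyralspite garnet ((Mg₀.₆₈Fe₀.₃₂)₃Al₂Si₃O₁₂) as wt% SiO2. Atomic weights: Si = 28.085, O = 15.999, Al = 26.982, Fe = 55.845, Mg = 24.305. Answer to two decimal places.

Formula mass = 433.400 g/mol.
3 Si → 3.0000 mol SiO2 per formula unit; M(SiO2) = 60.083, so SiO2 mass = 180.249 g.
180.249/433.400 × 100 = 41.59 wt%.

41.59 wt%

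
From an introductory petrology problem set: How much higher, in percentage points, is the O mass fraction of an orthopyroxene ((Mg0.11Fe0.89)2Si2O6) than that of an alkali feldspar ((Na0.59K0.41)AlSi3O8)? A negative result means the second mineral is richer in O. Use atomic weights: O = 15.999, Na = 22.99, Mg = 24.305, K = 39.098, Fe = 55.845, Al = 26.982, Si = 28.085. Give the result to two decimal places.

-10.25 percentage points

First mineral: 95.994 g O in 256.915 g formula = 37.36 wt% O.
Second mineral: 127.992 g O in 268.823 g formula = 47.61 wt% O.
37.36% − 47.61% gives a difference of -10.25 percentage points.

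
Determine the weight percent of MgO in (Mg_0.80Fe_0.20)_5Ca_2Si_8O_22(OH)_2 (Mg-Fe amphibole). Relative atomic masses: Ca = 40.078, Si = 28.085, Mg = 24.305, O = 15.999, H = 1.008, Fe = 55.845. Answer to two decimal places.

Molar mass of (Mg_0.80Fe_0.20)_5Ca_2Si_8O_22(OH)_2 = 4*24.305 + 1*55.845 + 2*40.078 + 8*28.085 + 24*15.999 + 2*1.008 = 843.893 g/mol.
Each formula unit contains 4 Mg, equivalent to 4/1 = 4.0000 mol MgO.
M(MgO) = 1×24.305 + 1×15.999 = 40.304 g/mol.
Mass of MgO per formula unit = 4.0000 × 40.304 = 161.216 g.
MgO wt% = 161.216 / 843.893 × 100 = 19.10%.

19.10 wt%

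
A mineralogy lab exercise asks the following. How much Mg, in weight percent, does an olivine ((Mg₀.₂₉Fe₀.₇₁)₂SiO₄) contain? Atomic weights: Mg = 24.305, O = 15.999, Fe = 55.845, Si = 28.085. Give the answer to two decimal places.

7.60 weight percent

M((Mg₀.₂₉Fe₀.₇₁)₂SiO₄) = 185.478 g/mol.
Mg contributes 0.58 × 24.305 = 14.097 g per mole.
14.097/185.478 = 0.0760 → 7.60%.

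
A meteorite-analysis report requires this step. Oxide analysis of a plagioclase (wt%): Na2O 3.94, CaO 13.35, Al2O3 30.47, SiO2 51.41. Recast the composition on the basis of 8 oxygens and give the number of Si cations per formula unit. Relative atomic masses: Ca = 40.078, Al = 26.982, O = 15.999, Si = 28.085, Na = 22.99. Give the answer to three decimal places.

2.353 Si apfu

Na2O: 3.94/61.979 = 0.06357 mol → 0.12714 mol Na, 0.06357 mol O.
CaO: 13.35/56.077 = 0.23807 mol → 0.23807 mol Ca, 0.23807 mol O.
Al2O3: 30.47/101.961 = 0.29884 mol → 0.59768 mol Al, 0.89652 mol O.
SiO2: 51.41/60.083 = 0.85565 mol → 0.85565 mol Si, 1.71130 mol O.
Total oxygen = 2.90946 mol. Normalization factor = 8/2.90946 = 2.74965.
Si per 8 O = 0.85565 × 2.74965 = 2.353.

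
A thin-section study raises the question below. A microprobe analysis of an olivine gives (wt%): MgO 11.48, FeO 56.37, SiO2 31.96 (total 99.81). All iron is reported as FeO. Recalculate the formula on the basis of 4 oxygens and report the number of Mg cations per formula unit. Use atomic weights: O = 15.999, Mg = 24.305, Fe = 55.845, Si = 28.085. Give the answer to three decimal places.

MgO: 11.48/40.304 = 0.28484 mol → 0.28484 mol Mg, 0.28484 mol O.
FeO: 56.37/71.844 = 0.78462 mol → 0.78462 mol Fe, 0.78462 mol O.
SiO2: 31.96/60.083 = 0.53193 mol → 0.53193 mol Si, 1.06386 mol O.
Total oxygen = 2.13332 mol. Normalization factor = 4/2.13332 = 1.87501.
Mg per 4 O = 0.28484 × 1.87501 = 0.534.

0.534 Mg apfu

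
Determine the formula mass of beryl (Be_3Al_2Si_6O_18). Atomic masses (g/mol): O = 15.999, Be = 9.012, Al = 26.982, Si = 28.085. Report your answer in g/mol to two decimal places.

M = 3·9.012 + 2·26.982 + 6·28.085 + 18·15.999

537.49 g/mol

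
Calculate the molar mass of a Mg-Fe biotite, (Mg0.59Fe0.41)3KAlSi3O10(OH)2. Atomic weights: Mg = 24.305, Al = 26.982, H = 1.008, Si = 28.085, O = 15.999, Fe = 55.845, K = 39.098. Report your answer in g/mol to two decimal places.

456.05 g/mol

The formula mass is the sum 1.77·24.305 + 1.23·55.845 + 1·39.098 + 1·26.982 + 3·28.085 + 12·15.999 + 2·1.008.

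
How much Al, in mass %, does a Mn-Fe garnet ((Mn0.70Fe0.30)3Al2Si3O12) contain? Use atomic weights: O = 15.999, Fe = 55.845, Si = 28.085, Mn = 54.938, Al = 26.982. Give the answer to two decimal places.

Formula mass = 2.10×54.938 + 0.90×55.845 + 2×26.982 + 3×28.085 + 12×15.999 = 495.837 g/mol, of which 53.964 g is Al.
So Al makes up 53.964/495.837 = 0.1088 of the mass, i.e. 10.88%.

10.88 mass %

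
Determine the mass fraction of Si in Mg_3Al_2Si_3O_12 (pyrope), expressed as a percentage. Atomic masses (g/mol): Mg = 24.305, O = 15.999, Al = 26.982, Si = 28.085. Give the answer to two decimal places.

Molar mass of Mg_3Al_2Si_3O_12: 3×24.305 + 2×26.982 + 3×28.085 + 12×15.999 = 403.122 g/mol.
Mass of Si per formula unit: 3 × 28.085 = 84.255 g.
Weight fraction Si = 84.255 / 403.122 = 0.2090.

20.90 wt%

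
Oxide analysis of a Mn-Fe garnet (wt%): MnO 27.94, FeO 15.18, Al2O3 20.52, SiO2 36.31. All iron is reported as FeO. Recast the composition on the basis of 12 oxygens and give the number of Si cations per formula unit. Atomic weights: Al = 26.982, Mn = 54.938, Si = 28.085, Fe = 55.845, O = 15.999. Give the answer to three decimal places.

MnO (M=70.937): mol = 0.39387; Mn = 0.39387, O = 0.39387.
FeO (M=71.844): mol = 0.21129; Fe = 0.21129, O = 0.21129.
Al2O3 (M=101.961): mol = 0.20125; Al = 0.40250, O = 0.60375.
SiO2 (M=60.083): mol = 0.60433; Si = 0.60433, O = 1.20866.
ΣO = 2.41757; factor = 12/ΣO = 4.96366.
Si apfu = 0.60433 × 4.96366 = 3.000.

3.000 Si apfu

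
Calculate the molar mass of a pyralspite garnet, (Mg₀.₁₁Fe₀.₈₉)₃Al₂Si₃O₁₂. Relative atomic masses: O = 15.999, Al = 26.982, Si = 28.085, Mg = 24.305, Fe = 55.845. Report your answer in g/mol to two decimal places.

The formula mass is the sum 0.33(24.305) + 2.67(55.845) + 2(26.982) + 3(28.085) + 12(15.999).

487.33 g/mol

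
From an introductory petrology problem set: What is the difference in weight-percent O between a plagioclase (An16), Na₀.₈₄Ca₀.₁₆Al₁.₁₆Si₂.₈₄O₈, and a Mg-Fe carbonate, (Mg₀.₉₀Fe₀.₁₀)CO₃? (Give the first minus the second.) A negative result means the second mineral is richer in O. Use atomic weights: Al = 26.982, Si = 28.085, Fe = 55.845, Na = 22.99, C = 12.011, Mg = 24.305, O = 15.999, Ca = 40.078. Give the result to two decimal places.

-6.53 percentage points

First mineral: 127.992 g O in 264.777 g formula = 48.34 wt% O.
Second mineral: 47.997 g O in 87.467 g formula = 54.87 wt% O.
48.34% − 54.87% gives a difference of -6.53 percentage points.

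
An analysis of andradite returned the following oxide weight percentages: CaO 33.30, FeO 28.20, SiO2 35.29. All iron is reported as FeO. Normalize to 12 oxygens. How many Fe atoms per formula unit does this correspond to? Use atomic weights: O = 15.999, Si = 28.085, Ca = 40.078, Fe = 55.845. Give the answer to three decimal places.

2.180 Fe apfu

CaO (M=56.077): mol = 0.59383; Ca = 0.59383, O = 0.59383.
FeO (M=71.844): mol = 0.39252; Fe = 0.39252, O = 0.39252.
SiO2 (M=60.083): mol = 0.58735; Si = 0.58735, O = 1.17470.
ΣO = 2.16105; factor = 12/ΣO = 5.55286.
Fe apfu = 0.39252 × 5.55286 = 2.180.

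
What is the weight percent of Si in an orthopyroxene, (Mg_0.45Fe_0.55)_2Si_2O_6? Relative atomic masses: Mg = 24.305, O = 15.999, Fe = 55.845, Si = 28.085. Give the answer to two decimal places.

M((Mg_0.45Fe_0.55)_2Si_2O_6) = 235.468 g/mol.
Si contributes 2 × 28.085 = 56.170 g per mole.
56.170/235.468 = 0.2385 → 23.85%.

23.85 wt%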